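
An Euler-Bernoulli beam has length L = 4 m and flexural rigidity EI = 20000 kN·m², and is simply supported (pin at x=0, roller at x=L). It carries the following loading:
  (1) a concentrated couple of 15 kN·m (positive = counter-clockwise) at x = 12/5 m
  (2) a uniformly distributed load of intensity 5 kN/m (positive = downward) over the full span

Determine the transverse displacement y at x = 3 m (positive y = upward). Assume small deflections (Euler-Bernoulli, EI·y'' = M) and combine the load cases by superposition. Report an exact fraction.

y(3) = -133/200000 m

Load 1 — applied couple M₀=15 kN·m at a=12/5 m (b=L-a=8/5):
  y_1 = (M₀x³/(6L)-M₀(x-a)²/2+C₁x)/EI  [x>a] with C₁=M₀(3b²-L²)/(6L)=-26/5 = (15·3³/(6·4)-15·(3-(12/5))²/2+(-26/5)·3)/20000 = -57/800000 m
Load 2 — uniform load w=5 kN/m over full span:
  y_2 = -wx(L³-2Lx²+x³)/(24EI) = -5·3·(4³-2·4·3²+3³)/(24·20000) = -19/32000 m
Superposition: y = Σ y_i = -133/200000 m ≈ -0.000665 m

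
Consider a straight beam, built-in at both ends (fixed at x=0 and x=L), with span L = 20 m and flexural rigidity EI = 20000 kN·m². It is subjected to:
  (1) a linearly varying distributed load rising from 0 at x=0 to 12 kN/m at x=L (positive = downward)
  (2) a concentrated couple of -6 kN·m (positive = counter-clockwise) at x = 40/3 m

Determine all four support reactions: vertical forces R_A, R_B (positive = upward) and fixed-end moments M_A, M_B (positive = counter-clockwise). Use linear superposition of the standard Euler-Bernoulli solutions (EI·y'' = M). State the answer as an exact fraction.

Load 1 — triangular load w₀=12 kN/m (0→w₀ over full span):
  R_A = 3w₀L/20 = 3·12·20/20 = 36 kN
  M_A = w₀L²/30 = 12·20²/30 = 160 kN·m
  R_B = 7w₀L/20 = 7·12·20/20 = 84 kN
  M_B = -w₀L²/20 = -12·20²/20 = -240 kN·m
Load 2 — applied couple M₀=-6 kN·m at a=40/3 m (b=L-a=20/3):
  R_A = 6M₀ab/L³ = 6·(-6)·(40/3)·(20/3)/20³ = -2/5 kN
  M_A = M₀b(2a-b)/L² = (-6)·(20/3)·(2·(40/3)-(20/3))/20² = -2 kN·m
  R_B = -6M₀ab/L³ = -6·(-6)·(40/3)·(20/3)/20³ = 2/5 kN
  M_B = M₀a(2b-a)/L² = (-6)·(40/3)·(2·(20/3)-(40/3))/20² = 0 kN·m
Superposition: R_A = 178/5 kN, M_A = 158 kN·m, R_B = 422/5 kN, M_B = -240 kN·m

R_A = 178/5 kN, M_A = 158 kN·m, R_B = 422/5 kN, M_B = -240 kN·m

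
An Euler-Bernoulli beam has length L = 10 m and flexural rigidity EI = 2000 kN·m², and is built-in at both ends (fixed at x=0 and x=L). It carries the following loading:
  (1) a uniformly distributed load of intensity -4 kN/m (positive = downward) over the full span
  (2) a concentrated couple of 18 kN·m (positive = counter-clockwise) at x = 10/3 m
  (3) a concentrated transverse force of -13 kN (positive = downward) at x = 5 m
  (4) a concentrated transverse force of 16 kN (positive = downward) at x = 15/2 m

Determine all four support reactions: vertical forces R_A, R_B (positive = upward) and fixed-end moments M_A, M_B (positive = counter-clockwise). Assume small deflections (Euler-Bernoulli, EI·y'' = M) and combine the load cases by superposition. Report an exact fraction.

Load 1 — uniform load w=-4 kN/m over full span:
  R_A = wL/2 = (-4)·10/2 = -20 kN
  M_A = wL²/12 = (-4)·10²/12 = -100/3 kN·m
  R_B = wL/2 = (-4)·10/2 = -20 kN
  M_B = -wL²/12 = -(-4)·10²/12 = 100/3 kN·m
Load 2 — applied couple M₀=18 kN·m at a=10/3 m (b=L-a=20/3):
  R_A = 6M₀ab/L³ = 6·18·(10/3)·(20/3)/10³ = 12/5 kN
  M_A = M₀b(2a-b)/L² = 18·(20/3)·(2·(10/3)-(20/3))/10² = 0 kN·m
  R_B = -6M₀ab/L³ = -6·18·(10/3)·(20/3)/10³ = -12/5 kN
  M_B = M₀a(2b-a)/L² = 18·(10/3)·(2·(20/3)-(10/3))/10² = 6 kN·m
Load 3 — point force P=-13 kN at a=5 m (b=L-a=5):
  R_A = Pb²(3a+b)/L³ = (-13)·5²·(3·5+5)/10³ = -13/2 kN
  M_A = Pab²/L² = (-13)·5·5²/10² = -65/4 kN·m
  R_B = Pa²(a+3b)/L³ = (-13)·5²·(5+3·5)/10³ = -13/2 kN
  M_B = -Pa²b/L² = -(-13)·5²·5/10² = 65/4 kN·m
Load 4 — point force P=16 kN at a=15/2 m (b=L-a=5/2):
  R_A = Pb²(3a+b)/L³ = 16·(5/2)²·(3·(15/2)+(5/2))/10³ = 5/2 kN
  M_A = Pab²/L² = 16·(15/2)·(5/2)²/10² = 15/2 kN·m
  R_B = Pa²(a+3b)/L³ = 16·(15/2)²·((15/2)+3·(5/2))/10³ = 27/2 kN
  M_B = -Pa²b/L² = -16·(15/2)²·(5/2)/10² = -45/2 kN·m
Superposition: R_A = -108/5 kN, M_A = -505/12 kN·m, R_B = -77/5 kN, M_B = 397/12 kN·m

R_A = -108/5 kN, M_A = -505/12 kN·m, R_B = -77/5 kN, M_B = 397/12 kN·m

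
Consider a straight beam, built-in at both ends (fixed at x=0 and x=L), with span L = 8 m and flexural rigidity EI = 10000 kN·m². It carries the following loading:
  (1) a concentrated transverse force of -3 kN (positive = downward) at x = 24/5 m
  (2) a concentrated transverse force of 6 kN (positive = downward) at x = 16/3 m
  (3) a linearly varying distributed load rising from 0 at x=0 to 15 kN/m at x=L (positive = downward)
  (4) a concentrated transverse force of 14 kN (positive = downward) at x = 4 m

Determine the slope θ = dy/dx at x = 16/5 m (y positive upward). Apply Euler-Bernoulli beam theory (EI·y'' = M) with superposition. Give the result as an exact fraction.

Load 1 — point force P=-3 kN at a=24/5 m (b=L-a=16/5):
  θ_1 = -Pb²x(2aL-(3a+b)x)/(2L³EI)  [x≤a] = -(-3)·(16/5)²·(16/5)·(2·(24/5)·8-(3·(24/5)+(16/5))·(16/5))/(2·8³·10000) = 384/1953125 rad
Load 2 — point force P=6 kN at a=16/3 m (b=L-a=8/3):
  θ_2 = -Pb²x(2aL-(3a+b)x)/(2L³EI)  [x≤a] = -6·(8/3)²·(16/5)·(2·(16/3)·8-(3·(16/3)+(8/3))·(16/5))/(2·8³·10000) = -16/46875 rad
Load 3 — triangular load w₀=15 kN/m (0→w₀ over full span):
  θ_3 = -w₀(2x(L-x)(L-2x)(x+2L)+x²(L-x)²)/(120LEI) = -15·(2·(16/5)·(8-(16/5))·(8-2·(16/5))·((16/5)+2·8)+(16/5)²·(8-(16/5))²)/(120·8·10000) = -144/78125 rad
Load 4 — point force P=14 kN at a=4 m (b=L-a=4):
  θ_4 = -Pb²x(2aL-(3a+b)x)/(2L³EI)  [x≤a] = -14·4²·(16/5)·(2·4·8-(3·4+4)·(16/5))/(2·8³·10000) = -14/15625 rad
Superposition: θ = Σ θ_i = -16898/5859375 rad ≈ -0.002884 rad

θ(16/5) = -16898/5859375 rad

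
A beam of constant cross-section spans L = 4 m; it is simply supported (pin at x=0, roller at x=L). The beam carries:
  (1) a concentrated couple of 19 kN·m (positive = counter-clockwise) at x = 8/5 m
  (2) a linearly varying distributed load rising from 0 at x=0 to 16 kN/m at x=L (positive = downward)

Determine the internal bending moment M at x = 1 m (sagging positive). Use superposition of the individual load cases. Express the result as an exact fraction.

M(1) = 59/4 kN·m

Load 1 — applied couple M₀=19 kN·m at a=8/5 m (b=L-a=12/5):
  M_1 = M₀x/L  [x≤a] = 19·1/4 = 19/4 kN·m
Load 2 — triangular load w₀=16 kN/m (0→w₀ over full span):
  M_2 = w₀Lx/6 - w₀x³/(6L) = 16·4·1/6 - 16·1³/(6·4) = 10 kN·m
Superposition: M = Σ M_i = 59/4 kN·m ≈ 14.750000 kN·m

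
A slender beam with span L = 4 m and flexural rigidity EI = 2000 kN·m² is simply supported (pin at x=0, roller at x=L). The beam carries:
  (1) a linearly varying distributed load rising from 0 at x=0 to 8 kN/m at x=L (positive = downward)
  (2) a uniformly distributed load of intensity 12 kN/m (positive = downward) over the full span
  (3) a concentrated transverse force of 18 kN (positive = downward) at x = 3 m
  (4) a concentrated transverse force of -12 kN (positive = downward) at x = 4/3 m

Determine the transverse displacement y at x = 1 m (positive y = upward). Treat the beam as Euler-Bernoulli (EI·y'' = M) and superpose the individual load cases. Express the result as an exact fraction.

y(1) = -4057/216000 m

Load 1 — triangular load w₀=8 kN/m (0→w₀ over full span):
  y_1 = -w₀x(7L⁴-10L²x²+3x⁴)/(360LEI) = -8·1·(7·4⁴-10·4²·1²+3·1⁴)/(360·4·2000) = -109/24000 m
Load 2 — uniform load w=12 kN/m over full span:
  y_2 = -wx(L³-2Lx²+x³)/(24EI) = -12·1·(4³-2·4·1²+1³)/(24·2000) = -57/4000 m
Load 3 — point force P=18 kN at a=3 m (b=L-a=1):
  y_3 = -Pbx(L²-b²-x²)/(6LEI)  [x≤a] = -18·1·1·(4²-1²-1²)/(6·4·2000) = -21/4000 m
Load 4 — point force P=-12 kN at a=4/3 m (b=L-a=8/3):
  y_4 = -Pbx(L²-b²-x²)/(6LEI)  [x≤a] = -(-12)·(8/3)·1·(4²-(8/3)²-1²)/(6·4·2000) = 71/13500 m
Superposition: y = Σ y_i = -4057/216000 m ≈ -0.018782 m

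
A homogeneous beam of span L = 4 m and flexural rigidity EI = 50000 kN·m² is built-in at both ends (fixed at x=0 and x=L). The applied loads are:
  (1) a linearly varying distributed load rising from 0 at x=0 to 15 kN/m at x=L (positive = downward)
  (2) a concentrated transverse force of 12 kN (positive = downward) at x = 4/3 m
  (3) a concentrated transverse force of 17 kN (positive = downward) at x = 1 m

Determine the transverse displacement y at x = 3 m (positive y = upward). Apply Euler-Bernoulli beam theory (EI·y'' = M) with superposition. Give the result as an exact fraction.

Load 1 — triangular load w₀=15 kN/m (0→w₀ over full span):
  y_1 = -w₀x²(L-x)²(x+2L)/(120LEI) = -15·3²·(4-3)²·(3+2·4)/(120·4·50000) = -99/1600000 m
Load 2 — point force P=12 kN at a=4/3 m (b=L-a=8/3):
  y_2 = -Pa²(L-x)²(3bL-(3b+a)(L-x))/(6L³EI)  [x>a] = -12·(4/3)²·(4-3)²·(3·(8/3)·4-(3·(8/3)+(4/3))·(4-3))/(6·4³·50000) = -17/675000 m
Load 3 — point force P=17 kN at a=1 m (b=L-a=3):
  y_3 = -Pa²(L-x)²(3bL-(3b+a)(L-x))/(6L³EI)  [x>a] = -17·1²·(4-3)²·(3·3·4-(3·3+1)·(4-3))/(6·4³·50000) = -221/9600000 m
Superposition: y = Σ y_i = -9511/86400000 m ≈ -0.000110 m

y(3) = -9511/86400000 m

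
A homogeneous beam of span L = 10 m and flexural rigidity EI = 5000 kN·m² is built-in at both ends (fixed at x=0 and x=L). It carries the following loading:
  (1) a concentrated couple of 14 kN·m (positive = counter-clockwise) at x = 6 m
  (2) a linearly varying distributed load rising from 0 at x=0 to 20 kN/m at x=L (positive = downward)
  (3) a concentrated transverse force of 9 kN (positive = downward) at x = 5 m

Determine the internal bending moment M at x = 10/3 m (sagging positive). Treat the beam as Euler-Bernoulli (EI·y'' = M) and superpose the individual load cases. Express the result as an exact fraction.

Load 1 — applied couple M₀=14 kN·m at a=6 m (b=L-a=4):
  M_1 = R_Ax - M_A  [x≤a] with R_A=252/125, M_A=112/25 = (252/125)·(10/3) - (112/25) = 56/25 kN·m
Load 2 — triangular load w₀=20 kN/m (0→w₀ over full span):
  M_2 = 3w₀Lx/20 - w₀L²/30 - w₀x³/(6L) = 3·20·10·(10/3)/20 - 20·10²/30 - 20·(10/3)³/(6·10) = 1700/81 kN·m
Load 3 — point force P=9 kN at a=5 m (b=L-a=5):
  M_3 = Pb²(3a+b)x/L³ - Pab²/L²  [x≤a] = 9·5²·(3·5+5)·(10/3)/10³ - 9·5·5²/10² = 15/4 kN·m
Superposition: M = Σ M_i = 218519/8100 kN·m ≈ 26.977654 kN·m

M(10/3) = 218519/8100 kN·m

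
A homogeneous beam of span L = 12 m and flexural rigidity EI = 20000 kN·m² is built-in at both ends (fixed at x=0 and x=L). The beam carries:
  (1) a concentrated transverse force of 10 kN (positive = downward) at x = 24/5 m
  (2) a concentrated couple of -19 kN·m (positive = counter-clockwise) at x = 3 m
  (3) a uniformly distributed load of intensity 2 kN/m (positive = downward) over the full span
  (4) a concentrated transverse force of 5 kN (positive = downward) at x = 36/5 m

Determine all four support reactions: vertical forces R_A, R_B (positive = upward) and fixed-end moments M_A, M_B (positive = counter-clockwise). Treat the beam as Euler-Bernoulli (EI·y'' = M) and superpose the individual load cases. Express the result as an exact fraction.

R_A = 14767/800 kN, M_A = 20241/400 kN·m, R_B = 16433/800 kN, M_B = -20039/400 kN·m

Load 1 — point force P=10 kN at a=24/5 m (b=L-a=36/5):
  R_A = Pb²(3a+b)/L³ = 10·(36/5)²·(3·(24/5)+(36/5))/12³ = 162/25 kN
  M_A = Pab²/L² = 10·(24/5)·(36/5)²/12² = 432/25 kN·m
  R_B = Pa²(a+3b)/L³ = 10·(24/5)²·((24/5)+3·(36/5))/12³ = 88/25 kN
  M_B = -Pa²b/L² = -10·(24/5)²·(36/5)/12² = -288/25 kN·m
Load 2 — applied couple M₀=-19 kN·m at a=3 m (b=L-a=9):
  R_A = 6M₀ab/L³ = 6·(-19)·3·9/12³ = -57/32 kN
  M_A = M₀b(2a-b)/L² = (-19)·9·(2·3-9)/12² = 57/16 kN·m
  R_B = -6M₀ab/L³ = -6·(-19)·3·9/12³ = 57/32 kN
  M_B = M₀a(2b-a)/L² = (-19)·3·(2·9-3)/12² = -95/16 kN·m
Load 3 — uniform load w=2 kN/m over full span:
  R_A = wL/2 = 2·12/2 = 12 kN
  M_A = wL²/12 = 2·12²/12 = 24 kN·m
  R_B = wL/2 = 2·12/2 = 12 kN
  M_B = -wL²/12 = -2·12²/12 = -24 kN·m
Load 4 — point force P=5 kN at a=36/5 m (b=L-a=24/5):
  R_A = Pb²(3a+b)/L³ = 5·(24/5)²·(3·(36/5)+(24/5))/12³ = 44/25 kN
  M_A = Pab²/L² = 5·(36/5)·(24/5)²/12² = 144/25 kN·m
  R_B = Pa²(a+3b)/L³ = 5·(36/5)²·((36/5)+3·(24/5))/12³ = 81/25 kN
  M_B = -Pa²b/L² = -5·(36/5)²·(24/5)/12² = -216/25 kN·m
Superposition: R_A = 14767/800 kN, M_A = 20241/400 kN·m, R_B = 16433/800 kN, M_B = -20039/400 kN·m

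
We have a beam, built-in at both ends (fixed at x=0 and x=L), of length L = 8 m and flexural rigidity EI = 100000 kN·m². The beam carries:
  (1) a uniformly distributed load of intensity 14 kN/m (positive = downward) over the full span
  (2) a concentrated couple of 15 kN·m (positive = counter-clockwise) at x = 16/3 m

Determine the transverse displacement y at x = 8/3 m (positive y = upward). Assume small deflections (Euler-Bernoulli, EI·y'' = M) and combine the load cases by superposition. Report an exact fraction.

Load 1 — uniform load w=14 kN/m over full span:
  y_1 = -wx²(L-x)²/(24EI) = -14·(8/3)²·(8-(8/3))²/(24·100000) = -896/759375 m
Load 2 — applied couple M₀=15 kN·m at a=16/3 m (b=L-a=8/3):
  y_2 = (R_Ax³/6 - M_Ax²/2)/EI  [x≤a] with R_A=5/2, M_A=5 = ((5/2)·(8/3)³/6 - 5·(8/3)²/2)/100000 = -1/10125 m
Superposition: y = Σ y_i = -971/759375 m ≈ -0.001279 m

y(8/3) = -971/759375 m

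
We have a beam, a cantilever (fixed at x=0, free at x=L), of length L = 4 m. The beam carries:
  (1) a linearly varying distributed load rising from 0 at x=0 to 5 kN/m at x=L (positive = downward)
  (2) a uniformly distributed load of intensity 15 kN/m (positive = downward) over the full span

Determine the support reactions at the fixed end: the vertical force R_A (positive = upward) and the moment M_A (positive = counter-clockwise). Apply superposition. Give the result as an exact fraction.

R_A = 70 kN, M_A = 440/3 kN·m

Load 1 — triangular load w₀=5 kN/m (0→w₀ over full span):
  R_A = w₀L/2 = 5·4/2 = 10 kN
  M_A = w₀L²/3 = 5·4²/3 = 80/3 kN·m
Load 2 — uniform load w=15 kN/m over full span:
  R_A = wL = 15·4 = 60 kN
  M_A = wL²/2 = 15·4²/2 = 120 kN·m
Superposition: R_A = 70 kN, M_A = 440/3 kN·m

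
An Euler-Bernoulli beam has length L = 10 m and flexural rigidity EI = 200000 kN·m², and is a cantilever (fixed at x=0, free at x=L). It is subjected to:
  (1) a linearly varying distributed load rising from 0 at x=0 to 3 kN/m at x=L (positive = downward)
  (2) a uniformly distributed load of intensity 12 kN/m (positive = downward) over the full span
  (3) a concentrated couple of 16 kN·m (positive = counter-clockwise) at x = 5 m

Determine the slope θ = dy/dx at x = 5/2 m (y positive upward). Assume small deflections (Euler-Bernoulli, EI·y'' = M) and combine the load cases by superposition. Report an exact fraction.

Load 1 — triangular load w₀=3 kN/m (0→w₀ over full span):
  θ_1 = (w₀Lx²/4-w₀L²x/3-w₀x⁴/(24L))/EI = (3·10·(5/2)²/4-3·10²·(5/2)/3-3·(5/2)⁴/(24·10))/200000 = -417/409600 rad
Load 2 — uniform load w=12 kN/m over full span:
  θ_2 = -wx(x²-3Lx+3L²)/(6EI) = -12·(5/2)·((5/2)²-3·10·(5/2)+3·10²)/(6·200000) = -37/6400 rad
Load 3 — applied couple M₀=16 kN·m at a=5 m (b=L-a=5):
  θ_3 = M₀x/EI  [x≤a] = 16·(5/2)/200000 = 1/5000 rad
Superposition: θ = Σ θ_i = -67577/10240000 rad ≈ -0.006599 rad

θ(5/2) = -67577/10240000 rad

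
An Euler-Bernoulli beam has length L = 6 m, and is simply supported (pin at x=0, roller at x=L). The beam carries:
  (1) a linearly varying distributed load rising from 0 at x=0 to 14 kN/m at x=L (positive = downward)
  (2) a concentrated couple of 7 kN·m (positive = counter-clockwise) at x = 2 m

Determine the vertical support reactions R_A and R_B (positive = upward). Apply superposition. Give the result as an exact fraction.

R_A = 91/6 kN, R_B = 161/6 kN

Load 1 — triangular load w₀=14 kN/m (0→w₀ over full span):
  R_A = w₀L/6 = 14·6/6 = 14 kN
  R_B = w₀L/3 = 14·6/3 = 28 kN
Load 2 — applied couple M₀=7 kN·m at a=2 m (b=L-a=4):
  R_A = M₀/L = 7/6 kN
  R_B = -M₀/L = -7/6 kN
Superposition: R_A = 91/6 kN, R_B = 161/6 kN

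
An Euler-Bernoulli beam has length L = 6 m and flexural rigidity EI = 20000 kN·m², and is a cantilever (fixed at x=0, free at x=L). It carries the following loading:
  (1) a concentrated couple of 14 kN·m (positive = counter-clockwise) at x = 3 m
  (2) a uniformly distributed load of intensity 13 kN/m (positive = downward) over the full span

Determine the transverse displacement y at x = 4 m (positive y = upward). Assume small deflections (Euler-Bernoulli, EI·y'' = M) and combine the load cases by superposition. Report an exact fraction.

y(4) = -3221/60000 m

Load 1 — applied couple M₀=14 kN·m at a=3 m (b=L-a=3):
  y_1 = M₀a(2x-a)/(2EI)  [x>a] = 14·3·(2·4-3)/(2·20000) = 21/4000 m
Load 2 — uniform load w=13 kN/m over full span:
  y_2 = -wx²(x²-4Lx+6L²)/(24EI) = -13·4²·(4²-4·6·4+6·6²)/(24·20000) = -221/3750 m
Superposition: y = Σ y_i = -3221/60000 m ≈ -0.053683 m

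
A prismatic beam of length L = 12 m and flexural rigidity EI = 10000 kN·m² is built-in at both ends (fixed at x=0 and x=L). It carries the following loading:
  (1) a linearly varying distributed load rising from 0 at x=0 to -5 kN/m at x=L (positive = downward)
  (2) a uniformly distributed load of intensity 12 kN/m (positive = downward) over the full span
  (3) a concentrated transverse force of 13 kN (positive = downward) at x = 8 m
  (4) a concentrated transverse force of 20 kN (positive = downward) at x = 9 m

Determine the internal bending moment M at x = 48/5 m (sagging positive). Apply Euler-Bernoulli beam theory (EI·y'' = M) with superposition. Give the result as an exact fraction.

M(48/5) = 3/100 kN·m

Load 1 — triangular load w₀=-5 kN/m (0→w₀ over full span):
  M_1 = 3w₀Lx/20 - w₀L²/30 - w₀x³/(6L) = 3·(-5)·12·(48/5)/20 - (-5)·12²/30 - (-5)·(48/5)³/(6·12) = -24/25 kN·m
Load 2 — uniform load w=12 kN/m over full span:
  M_2 = wLx/2 - wL²/12 - wx²/2 = 12·12·(48/5)/2 - 12·12²/12 - 12·(48/5)²/2 = -144/25 kN·m
Load 3 — point force P=13 kN at a=8 m (b=L-a=4):
  M_3 = Pa²(a+3b)(L-x)/L³ - Pa²b/L²  [x>a] = 13·8²·(8+3·4)·(12-(48/5))/12³ - 13·8²·4/12² = 0 kN·m
Load 4 — point force P=20 kN at a=9 m (b=L-a=3):
  M_4 = Pa²(a+3b)(L-x)/L³ - Pa²b/L²  [x>a] = 20·9²·(9+3·3)·(12-(48/5))/12³ - 20·9²·3/12² = 27/4 kN·m
Superposition: M = Σ M_i = 3/100 kN·m ≈ 0.030000 kN·m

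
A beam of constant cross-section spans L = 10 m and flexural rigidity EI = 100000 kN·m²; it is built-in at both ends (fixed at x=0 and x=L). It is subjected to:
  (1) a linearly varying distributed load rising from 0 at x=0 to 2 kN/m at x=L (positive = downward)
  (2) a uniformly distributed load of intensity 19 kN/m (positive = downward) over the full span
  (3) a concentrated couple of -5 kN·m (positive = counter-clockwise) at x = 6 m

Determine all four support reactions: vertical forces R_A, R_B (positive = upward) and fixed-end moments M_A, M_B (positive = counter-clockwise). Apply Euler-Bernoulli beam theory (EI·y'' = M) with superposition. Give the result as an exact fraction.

R_A = 2432/25 kN, M_A = 817/5 kN·m, R_B = 2568/25 kN, M_B = -2534/15 kN·m

Load 1 — triangular load w₀=2 kN/m (0→w₀ over full span):
  R_A = 3w₀L/20 = 3·2·10/20 = 3 kN
  M_A = w₀L²/30 = 2·10²/30 = 20/3 kN·m
  R_B = 7w₀L/20 = 7·2·10/20 = 7 kN
  M_B = -w₀L²/20 = -2·10²/20 = -10 kN·m
Load 2 — uniform load w=19 kN/m over full span:
  R_A = wL/2 = 19·10/2 = 95 kN
  M_A = wL²/12 = 19·10²/12 = 475/3 kN·m
  R_B = wL/2 = 19·10/2 = 95 kN
  M_B = -wL²/12 = -19·10²/12 = -475/3 kN·m
Load 3 — applied couple M₀=-5 kN·m at a=6 m (b=L-a=4):
  R_A = 6M₀ab/L³ = 6·(-5)·6·4/10³ = -18/25 kN
  M_A = M₀b(2a-b)/L² = (-5)·4·(2·6-4)/10² = -8/5 kN·m
  R_B = -6M₀ab/L³ = -6·(-5)·6·4/10³ = 18/25 kN
  M_B = M₀a(2b-a)/L² = (-5)·6·(2·4-6)/10² = -3/5 kN·m
Superposition: R_A = 2432/25 kN, M_A = 817/5 kN·m, R_B = 2568/25 kN, M_B = -2534/15 kN·m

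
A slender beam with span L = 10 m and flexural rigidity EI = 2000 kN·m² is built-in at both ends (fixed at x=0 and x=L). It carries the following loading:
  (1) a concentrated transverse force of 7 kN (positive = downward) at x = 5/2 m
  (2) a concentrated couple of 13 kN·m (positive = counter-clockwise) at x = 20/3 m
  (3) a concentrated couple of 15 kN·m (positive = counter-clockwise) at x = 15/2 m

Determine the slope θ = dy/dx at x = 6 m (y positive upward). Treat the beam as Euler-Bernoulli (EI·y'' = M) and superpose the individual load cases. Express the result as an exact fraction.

Load 1 — point force P=7 kN at a=5/2 m (b=L-a=15/2):
  θ_1 = Pa²(L-x)(2bL-(3b+a)(L-x))/(2L³EI)  [x>a] = 7·(5/2)²·(10-6)·(2·(15/2)·10-(3·(15/2)+(5/2))·(10-6))/(2·10³·2000) = 7/3200 rad
Load 2 — applied couple M₀=13 kN·m at a=20/3 m (b=L-a=10/3):
  θ_2 = (R_Ax²/2 - M_Ax)/EI  [x≤a] with R_A=26/15, M_A=13/3 = ((26/15)·6²/2 - (13/3)·6)/2000 = 13/5000 rad
Load 3 — applied couple M₀=15 kN·m at a=15/2 m (b=L-a=5/2):
  θ_3 = (R_Ax²/2 - M_Ax)/EI  [x≤a] with R_A=27/16, M_A=75/16 = ((27/16)·6²/2 - (75/16)·6)/2000 = 9/8000 rad
Superposition: θ = Σ θ_i = 473/80000 rad ≈ 0.005913 rad

θ(6) = 473/80000 rad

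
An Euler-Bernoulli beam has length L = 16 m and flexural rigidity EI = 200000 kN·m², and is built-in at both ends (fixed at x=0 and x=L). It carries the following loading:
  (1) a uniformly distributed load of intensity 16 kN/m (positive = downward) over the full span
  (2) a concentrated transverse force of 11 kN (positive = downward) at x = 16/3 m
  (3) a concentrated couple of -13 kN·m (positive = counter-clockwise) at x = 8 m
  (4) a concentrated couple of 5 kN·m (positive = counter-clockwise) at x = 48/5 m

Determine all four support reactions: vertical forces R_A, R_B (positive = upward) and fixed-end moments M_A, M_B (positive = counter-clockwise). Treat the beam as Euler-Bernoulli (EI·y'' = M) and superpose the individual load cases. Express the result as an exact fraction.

R_A = 584839/4320 kN, M_A = 197509/540 kN·m, R_B = 568601/4320 kN, M_B = -192791/540 kN·m

Load 1 — uniform load w=16 kN/m over full span:
  R_A = wL/2 = 16·16/2 = 128 kN
  M_A = wL²/12 = 16·16²/12 = 1024/3 kN·m
  R_B = wL/2 = 16·16/2 = 128 kN
  M_B = -wL²/12 = -16·16²/12 = -1024/3 kN·m
Load 2 — point force P=11 kN at a=16/3 m (b=L-a=32/3):
  R_A = Pb²(3a+b)/L³ = 11·(32/3)²·(3·(16/3)+(32/3))/16³ = 220/27 kN
  M_A = Pab²/L² = 11·(16/3)·(32/3)²/16² = 704/27 kN·m
  R_B = Pa²(a+3b)/L³ = 11·(16/3)²·((16/3)+3·(32/3))/16³ = 77/27 kN
  M_B = -Pa²b/L² = -11·(16/3)²·(32/3)/16² = -352/27 kN·m
Load 3 — applied couple M₀=-13 kN·m at a=8 m (b=L-a=8):
  R_A = 6M₀ab/L³ = 6·(-13)·8·8/16³ = -39/32 kN
  M_A = M₀b(2a-b)/L² = (-13)·8·(2·8-8)/16² = -13/4 kN·m
  R_B = -6M₀ab/L³ = -6·(-13)·8·8/16³ = 39/32 kN
  M_B = M₀a(2b-a)/L² = (-13)·8·(2·8-8)/16² = -13/4 kN·m
Load 4 — applied couple M₀=5 kN·m at a=48/5 m (b=L-a=32/5):
  R_A = 6M₀ab/L³ = 6·5·(48/5)·(32/5)/16³ = 9/20 kN
  M_A = M₀b(2a-b)/L² = 5·(32/5)·(2·(48/5)-(32/5))/16² = 8/5 kN·m
  R_B = -6M₀ab/L³ = -6·5·(48/5)·(32/5)/16³ = -9/20 kN
  M_B = M₀a(2b-a)/L² = 5·(48/5)·(2·(32/5)-(48/5))/16² = 3/5 kN·m
Superposition: R_A = 584839/4320 kN, M_A = 197509/540 kN·m, R_B = 568601/4320 kN, M_B = -192791/540 kN·m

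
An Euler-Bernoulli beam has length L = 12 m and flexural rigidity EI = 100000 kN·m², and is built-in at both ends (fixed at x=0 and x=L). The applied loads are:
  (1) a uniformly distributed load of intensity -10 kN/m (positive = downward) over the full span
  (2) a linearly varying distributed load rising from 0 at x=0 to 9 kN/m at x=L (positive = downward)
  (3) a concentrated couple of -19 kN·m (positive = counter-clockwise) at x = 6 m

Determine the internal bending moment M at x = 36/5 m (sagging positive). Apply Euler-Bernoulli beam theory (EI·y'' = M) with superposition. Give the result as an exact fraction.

Load 1 — uniform load w=-10 kN/m over full span:
  M_1 = wLx/2 - wL²/12 - wx²/2 = (-10)·12·(36/5)/2 - (-10)·12²/12 - (-10)·(36/5)²/2 = -264/5 kN·m
Load 2 — triangular load w₀=9 kN/m (0→w₀ over full span):
  M_2 = 3w₀Lx/20 - w₀L²/30 - w₀x³/(6L) = 3·9·12·(36/5)/20 - 9·12²/30 - 9·(36/5)³/(6·12) = 3348/125 kN·m
Load 3 — applied couple M₀=-19 kN·m at a=6 m (b=L-a=6):
  M_3 = R_Ax - M_A - M₀  [x>a] with R_A=-19/8, M_A=-19/4 = (-19/8)·(36/5) - (-19/4) - (-19) = 133/20 kN·m
Superposition: M = Σ M_i = -9683/500 kN·m ≈ -19.366000 kN·m

M(36/5) = -9683/500 kN·m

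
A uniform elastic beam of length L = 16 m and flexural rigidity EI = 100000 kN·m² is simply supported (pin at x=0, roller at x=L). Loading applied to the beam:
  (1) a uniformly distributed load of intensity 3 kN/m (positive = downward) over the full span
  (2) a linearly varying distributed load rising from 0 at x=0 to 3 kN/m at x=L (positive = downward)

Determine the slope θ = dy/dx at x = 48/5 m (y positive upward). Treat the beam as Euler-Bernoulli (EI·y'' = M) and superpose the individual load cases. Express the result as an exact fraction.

Load 1 — uniform load w=3 kN/m over full span:
  θ_1 = -w(L³-6Lx²+4x³)/(24EI) = -3·(16³-6·16·(48/5)²+4·(48/5)³)/(24·100000) = 592/390625 rad
Load 2 — triangular load w₀=3 kN/m (0→w₀ over full span):
  θ_2 = -w₀(7L⁴-30L²x²+15x⁴)/(360LEI) = -3·(7·16⁴-30·16²·(48/5)²+15·(48/5)⁴)/(360·16·100000) = 3712/5859375 rad
Superposition: θ = Σ θ_i = 12592/5859375 rad ≈ 0.002149 rad

θ(48/5) = 12592/5859375 rad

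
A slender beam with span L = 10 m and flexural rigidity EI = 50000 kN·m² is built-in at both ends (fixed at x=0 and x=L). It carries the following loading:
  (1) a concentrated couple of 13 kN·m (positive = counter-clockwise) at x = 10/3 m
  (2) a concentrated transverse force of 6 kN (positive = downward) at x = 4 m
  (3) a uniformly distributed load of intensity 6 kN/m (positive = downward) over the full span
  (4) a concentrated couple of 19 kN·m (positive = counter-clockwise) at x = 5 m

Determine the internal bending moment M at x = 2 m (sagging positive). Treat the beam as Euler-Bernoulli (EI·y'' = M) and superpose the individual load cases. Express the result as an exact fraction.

Load 1 — applied couple M₀=13 kN·m at a=10/3 m (b=L-a=20/3):
  M_1 = R_Ax - M_A  [x≤a] with R_A=26/15, M_A=0 = (26/15)·2 - 0 = 52/15 kN·m
Load 2 — point force P=6 kN at a=4 m (b=L-a=6):
  M_2 = Pb²(3a+b)x/L³ - Pab²/L²  [x≤a] = 6·6²·(3·4+6)·2/10³ - 6·4·6²/10² = -108/125 kN·m
Load 3 — uniform load w=6 kN/m over full span:
  M_3 = wLx/2 - wL²/12 - wx²/2 = 6·10·2/2 - 6·10²/12 - 6·2²/2 = -2 kN·m
Load 4 — applied couple M₀=19 kN·m at a=5 m (b=L-a=5):
  M_4 = R_Ax - M_A  [x≤a] with R_A=57/20, M_A=19/4 = (57/20)·2 - (19/4) = 19/20 kN·m
Superposition: M = Σ M_i = 2329/1500 kN·m ≈ 1.552667 kN·m

M(2) = 2329/1500 kN·m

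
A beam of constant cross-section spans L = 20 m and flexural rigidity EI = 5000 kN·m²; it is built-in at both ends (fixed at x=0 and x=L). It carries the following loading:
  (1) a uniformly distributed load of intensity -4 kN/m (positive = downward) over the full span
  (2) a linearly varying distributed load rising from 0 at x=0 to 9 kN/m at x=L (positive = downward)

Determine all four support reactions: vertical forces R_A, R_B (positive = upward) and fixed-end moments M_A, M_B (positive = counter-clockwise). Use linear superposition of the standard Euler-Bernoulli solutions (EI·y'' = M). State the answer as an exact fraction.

Load 1 — uniform load w=-4 kN/m over full span:
  R_A = wL/2 = (-4)·20/2 = -40 kN
  M_A = wL²/12 = (-4)·20²/12 = -400/3 kN·m
  R_B = wL/2 = (-4)·20/2 = -40 kN
  M_B = -wL²/12 = -(-4)·20²/12 = 400/3 kN·m
Load 2 — triangular load w₀=9 kN/m (0→w₀ over full span):
  R_A = 3w₀L/20 = 3·9·20/20 = 27 kN
  M_A = w₀L²/30 = 9·20²/30 = 120 kN·m
  R_B = 7w₀L/20 = 7·9·20/20 = 63 kN
  M_B = -w₀L²/20 = -9·20²/20 = -180 kN·m
Superposition: R_A = -13 kN, M_A = -40/3 kN·m, R_B = 23 kN, M_B = -140/3 kN·m

R_A = -13 kN, M_A = -40/3 kN·m, R_B = 23 kN, M_B = -140/3 kN·m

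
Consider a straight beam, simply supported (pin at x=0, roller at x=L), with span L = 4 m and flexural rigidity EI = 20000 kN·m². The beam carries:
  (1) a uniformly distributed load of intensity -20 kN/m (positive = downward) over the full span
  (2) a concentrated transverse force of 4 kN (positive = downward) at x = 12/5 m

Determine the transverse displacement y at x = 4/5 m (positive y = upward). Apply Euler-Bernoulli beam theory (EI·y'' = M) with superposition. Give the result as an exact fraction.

y(4/5) = 144/78125 m

Load 1 — uniform load w=-20 kN/m over full span:
  y_1 = -wx(L³-2Lx²+x³)/(24EI) = -(-20)·(4/5)·(4³-2·4·(4/5)²+(4/5)³)/(24·20000) = 464/234375 m
Load 2 — point force P=4 kN at a=12/5 m (b=L-a=8/5):
  y_2 = -Pbx(L²-b²-x²)/(6LEI)  [x≤a] = -4·(8/5)·(4/5)·(4²-(8/5)²-(4/5)²)/(6·4·20000) = -32/234375 m
Superposition: y = Σ y_i = 144/78125 m ≈ 0.001843 m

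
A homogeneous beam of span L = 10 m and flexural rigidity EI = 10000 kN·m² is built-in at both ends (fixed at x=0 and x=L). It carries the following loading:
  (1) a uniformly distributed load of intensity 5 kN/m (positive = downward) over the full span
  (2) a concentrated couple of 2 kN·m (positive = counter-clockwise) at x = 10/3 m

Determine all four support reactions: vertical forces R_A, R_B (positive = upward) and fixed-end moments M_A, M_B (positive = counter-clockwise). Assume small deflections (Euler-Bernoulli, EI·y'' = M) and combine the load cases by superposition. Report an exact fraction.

Load 1 — uniform load w=5 kN/m over full span:
  R_A = wL/2 = 5·10/2 = 25 kN
  M_A = wL²/12 = 5·10²/12 = 125/3 kN·m
  R_B = wL/2 = 5·10/2 = 25 kN
  M_B = -wL²/12 = -5·10²/12 = -125/3 kN·m
Load 2 — applied couple M₀=2 kN·m at a=10/3 m (b=L-a=20/3):
  R_A = 6M₀ab/L³ = 6·2·(10/3)·(20/3)/10³ = 4/15 kN
  M_A = M₀b(2a-b)/L² = 2·(20/3)·(2·(10/3)-(20/3))/10² = 0 kN·m
  R_B = -6M₀ab/L³ = -6·2·(10/3)·(20/3)/10³ = -4/15 kN
  M_B = M₀a(2b-a)/L² = 2·(10/3)·(2·(20/3)-(10/3))/10² = 2/3 kN·m
Superposition: R_A = 379/15 kN, M_A = 125/3 kN·m, R_B = 371/15 kN, M_B = -41 kN·m

R_A = 379/15 kN, M_A = 125/3 kN·m, R_B = 371/15 kN, M_B = -41 kN·m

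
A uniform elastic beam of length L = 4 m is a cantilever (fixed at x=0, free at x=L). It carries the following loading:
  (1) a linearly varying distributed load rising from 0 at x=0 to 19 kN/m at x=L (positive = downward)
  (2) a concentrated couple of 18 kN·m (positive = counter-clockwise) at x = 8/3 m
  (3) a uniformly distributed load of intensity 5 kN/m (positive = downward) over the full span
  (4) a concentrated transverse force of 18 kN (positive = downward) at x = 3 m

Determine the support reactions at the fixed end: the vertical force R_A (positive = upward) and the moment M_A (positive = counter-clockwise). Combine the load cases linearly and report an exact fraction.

R_A = 76 kN, M_A = 532/3 kN·m

Load 1 — triangular load w₀=19 kN/m (0→w₀ over full span):
  R_A = w₀L/2 = 19·4/2 = 38 kN
  M_A = w₀L²/3 = 19·4²/3 = 304/3 kN·m
Load 2 — applied couple M₀=18 kN·m at a=8/3 m (b=L-a=4/3):
  R_A = 0 kN
  M_A = -M₀ = -18 kN·m
Load 3 — uniform load w=5 kN/m over full span:
  R_A = wL = 5·4 = 20 kN
  M_A = wL²/2 = 5·4²/2 = 40 kN·m
Load 4 — point force P=18 kN at a=3 m (b=L-a=1):
  R_A = P = 18 kN
  M_A = Pa = 18·3 = 54 kN·m
Superposition: R_A = 76 kN, M_A = 532/3 kN·m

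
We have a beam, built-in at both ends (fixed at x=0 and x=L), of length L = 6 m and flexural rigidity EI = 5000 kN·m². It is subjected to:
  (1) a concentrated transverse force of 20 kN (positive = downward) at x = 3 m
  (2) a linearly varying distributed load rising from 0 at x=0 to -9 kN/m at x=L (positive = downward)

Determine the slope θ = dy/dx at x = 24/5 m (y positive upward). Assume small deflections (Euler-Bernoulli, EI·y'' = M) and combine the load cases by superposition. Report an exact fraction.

Load 1 — point force P=20 kN at a=3 m (b=L-a=3):
  θ_1 = Pa²(L-x)(2bL-(3b+a)(L-x))/(2L³EI)  [x>a] = 20·3²·(6-(24/5))·(2·3·6-(3·3+3)·(6-(24/5)))/(2·6³·5000) = 27/12500 rad
Load 2 — triangular load w₀=-9 kN/m (0→w₀ over full span):
  θ_2 = -w₀(2x(L-x)(L-2x)(x+2L)+x²(L-x)²)/(120LEI) = -(-9)·(2·(24/5)·(6-(24/5))·(6-2·(24/5))·((24/5)+2·6)+(24/5)²·(6-(24/5))²)/(120·6·5000) = -648/390625 rad
Superposition: θ = Σ θ_i = 783/1562500 rad ≈ 0.000501 rad

θ(24/5) = 783/1562500 rad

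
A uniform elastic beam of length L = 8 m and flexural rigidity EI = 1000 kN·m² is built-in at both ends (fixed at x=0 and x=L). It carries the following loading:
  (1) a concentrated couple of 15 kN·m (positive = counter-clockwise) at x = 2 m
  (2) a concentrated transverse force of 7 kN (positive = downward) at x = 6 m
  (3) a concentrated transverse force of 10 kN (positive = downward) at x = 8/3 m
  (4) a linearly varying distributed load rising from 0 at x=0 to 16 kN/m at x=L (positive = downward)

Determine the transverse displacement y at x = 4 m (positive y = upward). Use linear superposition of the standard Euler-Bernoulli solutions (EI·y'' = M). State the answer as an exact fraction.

y(4) = -8053/81000 m

Load 1 — applied couple M₀=15 kN·m at a=2 m (b=L-a=6):
  y_1 = (R_Ax³/6 - M_Ax²/2 - M₀(x-a)²/2)/EI  [x>a] with R_A=135/64, M_A=-45/16 = ((135/64)·4³/6 - (-45/16)·4²/2 - 15·(4-2)²/2)/1000 = 3/200 m
Load 2 — point force P=7 kN at a=6 m (b=L-a=2):
  y_2 = -Pb²x²(3aL-(3a+b)x)/(6L³EI)  [x≤a] = -7·2²·4²·(3·6·8-(3·6+2)·4)/(6·8³·1000) = -7/750 m
Load 3 — point force P=10 kN at a=8/3 m (b=L-a=16/3):
  y_3 = -Pa²(L-x)²(3bL-(3b+a)(L-x))/(6L³EI)  [x>a] = -10·(8/3)²·(8-4)²·(3·(16/3)·8-(3·(16/3)+(8/3))·(8-4))/(6·8³·1000) = -8/405 m
Load 4 — triangular load w₀=16 kN/m (0→w₀ over full span):
  y_4 = -w₀x²(L-x)²(x+2L)/(120LEI) = -16·4²·(8-4)²·(4+2·8)/(120·8·1000) = -32/375 m
Superposition: y = Σ y_i = -8053/81000 m ≈ -0.099420 m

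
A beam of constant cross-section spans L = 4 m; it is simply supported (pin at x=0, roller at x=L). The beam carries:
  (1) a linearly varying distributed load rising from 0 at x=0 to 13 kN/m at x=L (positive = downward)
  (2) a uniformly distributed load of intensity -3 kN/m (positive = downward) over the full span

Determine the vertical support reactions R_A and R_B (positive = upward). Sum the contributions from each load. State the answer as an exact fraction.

R_A = 8/3 kN, R_B = 34/3 kN

Load 1 — triangular load w₀=13 kN/m (0→w₀ over full span):
  R_A = w₀L/6 = 13·4/6 = 26/3 kN
  R_B = w₀L/3 = 13·4/3 = 52/3 kN
Load 2 — uniform load w=-3 kN/m over full span:
  R_A = wL/2 = (-3)·4/2 = -6 kN
  R_B = wL/2 = (-3)·4/2 = -6 kN
Superposition: R_A = 8/3 kN, R_B = 34/3 kN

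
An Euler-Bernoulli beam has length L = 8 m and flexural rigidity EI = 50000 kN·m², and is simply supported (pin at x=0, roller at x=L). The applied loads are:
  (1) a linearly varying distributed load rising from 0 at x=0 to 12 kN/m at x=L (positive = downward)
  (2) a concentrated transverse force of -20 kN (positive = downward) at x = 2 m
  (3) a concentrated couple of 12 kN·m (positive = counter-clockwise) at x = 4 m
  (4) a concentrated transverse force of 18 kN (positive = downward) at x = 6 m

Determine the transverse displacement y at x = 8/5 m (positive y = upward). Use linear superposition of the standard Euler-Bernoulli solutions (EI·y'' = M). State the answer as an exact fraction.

y(8/5) = -298631/97656250 m

Load 1 — triangular load w₀=12 kN/m (0→w₀ over full span):
  y_1 = -w₀x(7L⁴-10L²x²+3x⁴)/(360LEI) = -12·(8/5)·(7·8⁴-10·8²·(8/5)²+3·(8/5)⁴)/(360·8·50000) = -176128/48828125 m
Load 2 — point force P=-20 kN at a=2 m (b=L-a=6):
  y_2 = -Pbx(L²-b²-x²)/(6LEI)  [x≤a] = -(-20)·6·(8/5)·(8²-6²-(8/5)²)/(6·8·50000) = 159/78125 m
Load 3 — applied couple M₀=12 kN·m at a=4 m (b=L-a=4):
  y_3 = (M₀x³/(6L)+C₁x)/EI  [x≤a] with C₁=M₀(3b²-L²)/(6L)=-4 = (12·(8/5)³/(6·8)+(-4)·(8/5))/50000 = -42/390625 m
Load 4 — point force P=18 kN at a=6 m (b=L-a=2):
  y_4 = -Pbx(L²-b²-x²)/(6LEI)  [x≤a] = -18·2·(8/5)·(8²-2²-(8/5)²)/(6·8·50000) = -1077/781250 m
Superposition: y = Σ y_i = -298631/97656250 m ≈ -0.003058 m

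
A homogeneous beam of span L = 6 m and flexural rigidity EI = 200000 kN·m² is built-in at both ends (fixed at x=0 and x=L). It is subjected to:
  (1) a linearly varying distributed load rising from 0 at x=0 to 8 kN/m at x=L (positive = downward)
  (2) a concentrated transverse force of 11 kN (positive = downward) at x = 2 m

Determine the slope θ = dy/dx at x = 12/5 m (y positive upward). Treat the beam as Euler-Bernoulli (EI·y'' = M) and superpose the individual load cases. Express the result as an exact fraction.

θ(12/5) = -1571/62500000 rad

Load 1 — triangular load w₀=8 kN/m (0→w₀ over full span):
  θ_1 = -w₀(2x(L-x)(L-2x)(x+2L)+x²(L-x)²)/(120LEI) = -8·(2·(12/5)·(6-(12/5))·(6-2·(12/5))·((12/5)+2·6)+(12/5)²·(6-(12/5))²)/(120·6·200000) = -81/3906250 rad
Load 2 — point force P=11 kN at a=2 m (b=L-a=4):
  θ_2 = Pa²(L-x)(2bL-(3b+a)(L-x))/(2L³EI)  [x>a] = 11·2²·(6-(12/5))·(2·4·6-(3·4+2)·(6-(12/5)))/(2·6³·200000) = -11/2500000 rad
Superposition: θ = Σ θ_i = -1571/62500000 rad ≈ -0.000025 rad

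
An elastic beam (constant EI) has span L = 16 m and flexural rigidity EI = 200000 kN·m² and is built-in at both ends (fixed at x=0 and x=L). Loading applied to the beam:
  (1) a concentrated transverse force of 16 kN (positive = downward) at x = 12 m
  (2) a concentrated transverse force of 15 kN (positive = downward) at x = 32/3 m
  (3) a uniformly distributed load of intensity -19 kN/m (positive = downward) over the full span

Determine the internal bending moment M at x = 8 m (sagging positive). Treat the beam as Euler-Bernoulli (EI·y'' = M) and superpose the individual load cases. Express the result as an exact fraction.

Load 1 — point force P=16 kN at a=12 m (b=L-a=4):
  M_1 = Pb²(3a+b)x/L³ - Pab²/L²  [x≤a] = 16·4²·(3·12+4)·8/16³ - 16·12·4²/16² = 8 kN·m
Load 2 — point force P=15 kN at a=32/3 m (b=L-a=16/3):
  M_2 = Pb²(3a+b)x/L³ - Pab²/L²  [x≤a] = 15·(16/3)²·(3·(32/3)+(16/3))·8/16³ - 15·(32/3)·(16/3)²/16² = 40/3 kN·m
Load 3 — uniform load w=-19 kN/m over full span:
  M_3 = wLx/2 - wL²/12 - wx²/2 = (-19)·16·8/2 - (-19)·16²/12 - (-19)·8²/2 = -608/3 kN·m
Superposition: M = Σ M_i = -544/3 kN·m ≈ -181.333333 kN·m

M(8) = -544/3 kN·m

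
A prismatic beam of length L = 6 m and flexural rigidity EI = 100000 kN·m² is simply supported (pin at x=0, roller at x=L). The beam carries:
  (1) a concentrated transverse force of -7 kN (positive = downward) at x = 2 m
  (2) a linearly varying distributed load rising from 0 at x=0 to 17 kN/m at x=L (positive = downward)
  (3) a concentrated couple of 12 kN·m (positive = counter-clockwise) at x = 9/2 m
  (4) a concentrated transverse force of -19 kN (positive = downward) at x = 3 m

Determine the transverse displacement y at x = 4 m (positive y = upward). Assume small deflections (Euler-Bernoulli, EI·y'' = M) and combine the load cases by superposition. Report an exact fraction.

Load 1 — point force P=-7 kN at a=2 m (b=L-a=4):
  y_1 = -Pa(L-x)(2Lx-a²-x²)/(6LEI)  [x>a] = -(-7)·2·(6-4)·(2·6·4-2²-4²)/(6·6·100000) = 49/225000 m
Load 2 — triangular load w₀=17 kN/m (0→w₀ over full span):
  y_2 = -w₀x(7L⁴-10L²x²+3x⁴)/(360LEI) = -17·4·(7·6⁴-10·6²·4²+3·4⁴)/(360·6·100000) = -289/225000 m
Load 3 — applied couple M₀=12 kN·m at a=9/2 m (b=L-a=3/2):
  y_3 = (M₀x³/(6L)+C₁x)/EI  [x≤a] with C₁=M₀(3b²-L²)/(6L)=-39/4 = (12·4³/(6·6)+(-39/4)·4)/100000 = -53/300000 m
Load 4 — point force P=-19 kN at a=3 m (b=L-a=3):
  y_4 = -Pa(L-x)(2Lx-a²-x²)/(6LEI)  [x>a] = -(-19)·3·(6-4)·(2·6·4-3²-4²)/(6·6·100000) = 437/600000 m
Superposition: y = Σ y_i = -103/200000 m ≈ -0.000515 m

y(4) = -103/200000 m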